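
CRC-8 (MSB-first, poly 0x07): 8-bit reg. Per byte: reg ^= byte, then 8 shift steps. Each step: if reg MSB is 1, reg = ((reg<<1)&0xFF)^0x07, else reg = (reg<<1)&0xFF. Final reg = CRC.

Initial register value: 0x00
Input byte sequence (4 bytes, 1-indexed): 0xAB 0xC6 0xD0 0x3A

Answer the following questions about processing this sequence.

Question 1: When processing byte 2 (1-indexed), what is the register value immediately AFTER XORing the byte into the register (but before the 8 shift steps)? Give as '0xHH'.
Register before byte 2: 0x58
Byte 2: 0xC6
0x58 XOR 0xC6 = 0x9E

Answer: 0x9E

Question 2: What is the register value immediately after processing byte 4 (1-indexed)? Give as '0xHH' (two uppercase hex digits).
After byte 1 (0xAB): reg=0x58
After byte 2 (0xC6): reg=0xD3
After byte 3 (0xD0): reg=0x09
After byte 4 (0x3A): reg=0x99

Answer: 0x99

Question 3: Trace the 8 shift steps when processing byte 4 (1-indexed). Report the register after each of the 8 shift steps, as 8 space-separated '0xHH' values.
Answer: 0x66 0xCC 0x9F 0x39 0x72 0xE4 0xCF 0x99

Derivation:
After byte 1 (0xAB): reg=0x58
After byte 2 (0xC6): reg=0xD3
After byte 3 (0xD0): reg=0x09
Register before byte 4: 0x09
After XOR with byte 0x3A: 0x33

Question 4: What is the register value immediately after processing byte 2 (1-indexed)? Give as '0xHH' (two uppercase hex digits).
After byte 1 (0xAB): reg=0x58
After byte 2 (0xC6): reg=0xD3

Answer: 0xD3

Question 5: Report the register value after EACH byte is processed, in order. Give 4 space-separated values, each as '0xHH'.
0x58 0xD3 0x09 0x99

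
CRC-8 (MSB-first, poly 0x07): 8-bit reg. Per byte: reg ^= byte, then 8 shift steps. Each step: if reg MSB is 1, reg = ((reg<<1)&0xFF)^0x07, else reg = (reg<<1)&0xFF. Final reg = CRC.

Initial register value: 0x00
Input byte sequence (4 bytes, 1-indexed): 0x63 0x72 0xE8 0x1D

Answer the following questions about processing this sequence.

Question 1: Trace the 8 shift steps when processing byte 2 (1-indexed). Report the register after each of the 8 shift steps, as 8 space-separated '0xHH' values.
Answer: 0xB8 0x77 0xEE 0xDB 0xB1 0x65 0xCA 0x93

Derivation:
After byte 1 (0x63): reg=0x2E
Register before byte 2: 0x2E
After XOR with byte 0x72: 0x5C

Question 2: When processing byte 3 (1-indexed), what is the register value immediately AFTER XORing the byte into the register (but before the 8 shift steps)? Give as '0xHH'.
Register before byte 3: 0x93
Byte 3: 0xE8
0x93 XOR 0xE8 = 0x7B

Answer: 0x7B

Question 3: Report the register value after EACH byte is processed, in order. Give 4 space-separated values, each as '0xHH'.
0x2E 0x93 0x66 0x66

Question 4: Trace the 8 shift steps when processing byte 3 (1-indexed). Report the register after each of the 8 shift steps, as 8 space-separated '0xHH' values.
After byte 1 (0x63): reg=0x2E
After byte 2 (0x72): reg=0x93
Register before byte 3: 0x93
After XOR with byte 0xE8: 0x7B

Answer: 0xF6 0xEB 0xD1 0xA5 0x4D 0x9A 0x33 0x66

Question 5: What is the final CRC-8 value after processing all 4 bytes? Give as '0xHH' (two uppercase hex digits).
Answer: 0x66

Derivation:
After byte 1 (0x63): reg=0x2E
After byte 2 (0x72): reg=0x93
After byte 3 (0xE8): reg=0x66
After byte 4 (0x1D): reg=0x66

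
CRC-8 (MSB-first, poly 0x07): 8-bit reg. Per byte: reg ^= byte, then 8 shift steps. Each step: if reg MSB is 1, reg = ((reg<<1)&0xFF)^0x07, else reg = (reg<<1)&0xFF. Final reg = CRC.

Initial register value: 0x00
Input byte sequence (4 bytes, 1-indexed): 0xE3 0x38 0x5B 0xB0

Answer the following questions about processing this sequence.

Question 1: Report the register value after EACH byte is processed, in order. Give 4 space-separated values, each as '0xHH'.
0xA7 0xD4 0xA4 0x6C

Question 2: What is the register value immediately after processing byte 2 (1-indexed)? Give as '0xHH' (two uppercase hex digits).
After byte 1 (0xE3): reg=0xA7
After byte 2 (0x38): reg=0xD4

Answer: 0xD4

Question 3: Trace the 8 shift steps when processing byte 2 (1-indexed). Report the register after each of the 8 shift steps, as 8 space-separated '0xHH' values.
Answer: 0x39 0x72 0xE4 0xCF 0x99 0x35 0x6A 0xD4

Derivation:
After byte 1 (0xE3): reg=0xA7
Register before byte 2: 0xA7
After XOR with byte 0x38: 0x9F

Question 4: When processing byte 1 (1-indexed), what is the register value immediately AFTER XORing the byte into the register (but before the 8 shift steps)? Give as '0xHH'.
Answer: 0xE3

Derivation:
Register before byte 1: 0x00
Byte 1: 0xE3
0x00 XOR 0xE3 = 0xE3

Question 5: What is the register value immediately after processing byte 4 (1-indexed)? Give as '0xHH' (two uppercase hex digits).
Answer: 0x6C

Derivation:
After byte 1 (0xE3): reg=0xA7
After byte 2 (0x38): reg=0xD4
After byte 3 (0x5B): reg=0xA4
After byte 4 (0xB0): reg=0x6C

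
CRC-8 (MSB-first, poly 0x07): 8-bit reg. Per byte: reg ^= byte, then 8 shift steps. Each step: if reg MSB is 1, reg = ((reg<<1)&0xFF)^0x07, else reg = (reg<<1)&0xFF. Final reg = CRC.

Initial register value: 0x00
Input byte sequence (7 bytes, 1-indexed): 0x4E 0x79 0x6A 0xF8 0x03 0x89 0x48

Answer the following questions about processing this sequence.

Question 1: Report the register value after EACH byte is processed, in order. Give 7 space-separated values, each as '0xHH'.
0xED 0xE5 0xA4 0x93 0xF9 0x57 0x5D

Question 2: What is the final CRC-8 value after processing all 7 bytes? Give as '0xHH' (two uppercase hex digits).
After byte 1 (0x4E): reg=0xED
After byte 2 (0x79): reg=0xE5
After byte 3 (0x6A): reg=0xA4
After byte 4 (0xF8): reg=0x93
After byte 5 (0x03): reg=0xF9
After byte 6 (0x89): reg=0x57
After byte 7 (0x48): reg=0x5D

Answer: 0x5D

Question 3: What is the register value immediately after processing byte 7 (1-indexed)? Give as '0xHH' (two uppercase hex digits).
After byte 1 (0x4E): reg=0xED
After byte 2 (0x79): reg=0xE5
After byte 3 (0x6A): reg=0xA4
After byte 4 (0xF8): reg=0x93
After byte 5 (0x03): reg=0xF9
After byte 6 (0x89): reg=0x57
After byte 7 (0x48): reg=0x5D

Answer: 0x5D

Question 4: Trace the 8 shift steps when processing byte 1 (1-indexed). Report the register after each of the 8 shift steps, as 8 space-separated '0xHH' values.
Register before byte 1: 0x00
After XOR with byte 0x4E: 0x4E

Answer: 0x9C 0x3F 0x7E 0xFC 0xFF 0xF9 0xF5 0xED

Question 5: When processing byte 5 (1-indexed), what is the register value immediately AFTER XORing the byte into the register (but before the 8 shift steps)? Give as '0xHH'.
Answer: 0x90

Derivation:
Register before byte 5: 0x93
Byte 5: 0x03
0x93 XOR 0x03 = 0x90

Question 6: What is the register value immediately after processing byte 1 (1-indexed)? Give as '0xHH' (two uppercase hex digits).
Answer: 0xED

Derivation:
After byte 1 (0x4E): reg=0xED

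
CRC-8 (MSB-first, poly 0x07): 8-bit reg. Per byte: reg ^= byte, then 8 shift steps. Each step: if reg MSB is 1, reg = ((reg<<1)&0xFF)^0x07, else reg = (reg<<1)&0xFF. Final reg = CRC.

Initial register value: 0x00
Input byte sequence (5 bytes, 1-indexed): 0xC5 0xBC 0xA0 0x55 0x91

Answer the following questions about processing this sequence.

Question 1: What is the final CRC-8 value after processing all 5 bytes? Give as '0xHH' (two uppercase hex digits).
Answer: 0x39

Derivation:
After byte 1 (0xC5): reg=0x55
After byte 2 (0xBC): reg=0x91
After byte 3 (0xA0): reg=0x97
After byte 4 (0x55): reg=0x40
After byte 5 (0x91): reg=0x39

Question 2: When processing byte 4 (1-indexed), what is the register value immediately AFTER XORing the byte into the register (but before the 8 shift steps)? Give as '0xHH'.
Register before byte 4: 0x97
Byte 4: 0x55
0x97 XOR 0x55 = 0xC2

Answer: 0xC2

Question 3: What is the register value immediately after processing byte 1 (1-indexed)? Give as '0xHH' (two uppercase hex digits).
Answer: 0x55

Derivation:
After byte 1 (0xC5): reg=0x55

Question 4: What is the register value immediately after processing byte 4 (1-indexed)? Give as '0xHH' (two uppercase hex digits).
After byte 1 (0xC5): reg=0x55
After byte 2 (0xBC): reg=0x91
After byte 3 (0xA0): reg=0x97
After byte 4 (0x55): reg=0x40

Answer: 0x40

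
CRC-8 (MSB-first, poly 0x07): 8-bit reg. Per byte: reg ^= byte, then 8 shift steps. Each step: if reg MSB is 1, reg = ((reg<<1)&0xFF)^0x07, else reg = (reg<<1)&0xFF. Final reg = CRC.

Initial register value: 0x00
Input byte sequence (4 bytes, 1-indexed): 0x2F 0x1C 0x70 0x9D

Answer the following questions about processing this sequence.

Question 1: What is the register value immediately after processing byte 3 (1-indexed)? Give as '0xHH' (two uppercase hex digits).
Answer: 0xF8

Derivation:
After byte 1 (0x2F): reg=0xCD
After byte 2 (0x1C): reg=0x39
After byte 3 (0x70): reg=0xF8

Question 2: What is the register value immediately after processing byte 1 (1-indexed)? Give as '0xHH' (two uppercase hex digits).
Answer: 0xCD

Derivation:
After byte 1 (0x2F): reg=0xCD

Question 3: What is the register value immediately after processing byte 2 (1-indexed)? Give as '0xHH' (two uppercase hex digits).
After byte 1 (0x2F): reg=0xCD
After byte 2 (0x1C): reg=0x39

Answer: 0x39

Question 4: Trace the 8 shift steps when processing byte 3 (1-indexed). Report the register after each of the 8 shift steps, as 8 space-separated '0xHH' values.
After byte 1 (0x2F): reg=0xCD
After byte 2 (0x1C): reg=0x39
Register before byte 3: 0x39
After XOR with byte 0x70: 0x49

Answer: 0x92 0x23 0x46 0x8C 0x1F 0x3E 0x7C 0xF8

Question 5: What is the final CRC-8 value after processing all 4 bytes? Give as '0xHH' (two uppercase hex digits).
Answer: 0x3C

Derivation:
After byte 1 (0x2F): reg=0xCD
After byte 2 (0x1C): reg=0x39
After byte 3 (0x70): reg=0xF8
After byte 4 (0x9D): reg=0x3C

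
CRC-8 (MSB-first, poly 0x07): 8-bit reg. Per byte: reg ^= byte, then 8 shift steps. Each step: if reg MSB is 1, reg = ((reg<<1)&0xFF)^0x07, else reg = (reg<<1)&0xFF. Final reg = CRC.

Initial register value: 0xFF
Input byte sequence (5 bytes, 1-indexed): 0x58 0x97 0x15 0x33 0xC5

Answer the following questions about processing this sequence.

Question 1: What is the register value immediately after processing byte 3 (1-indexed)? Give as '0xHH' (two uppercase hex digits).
Answer: 0xBF

Derivation:
After byte 1 (0x58): reg=0x7C
After byte 2 (0x97): reg=0x9F
After byte 3 (0x15): reg=0xBF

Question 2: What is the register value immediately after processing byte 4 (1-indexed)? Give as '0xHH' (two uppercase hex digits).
After byte 1 (0x58): reg=0x7C
After byte 2 (0x97): reg=0x9F
After byte 3 (0x15): reg=0xBF
After byte 4 (0x33): reg=0xAD

Answer: 0xAD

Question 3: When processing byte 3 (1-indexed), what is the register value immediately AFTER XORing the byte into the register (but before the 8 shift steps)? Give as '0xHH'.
Register before byte 3: 0x9F
Byte 3: 0x15
0x9F XOR 0x15 = 0x8A

Answer: 0x8A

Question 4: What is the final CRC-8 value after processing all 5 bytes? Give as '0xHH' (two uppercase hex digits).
After byte 1 (0x58): reg=0x7C
After byte 2 (0x97): reg=0x9F
After byte 3 (0x15): reg=0xBF
After byte 4 (0x33): reg=0xAD
After byte 5 (0xC5): reg=0x1F

Answer: 0x1F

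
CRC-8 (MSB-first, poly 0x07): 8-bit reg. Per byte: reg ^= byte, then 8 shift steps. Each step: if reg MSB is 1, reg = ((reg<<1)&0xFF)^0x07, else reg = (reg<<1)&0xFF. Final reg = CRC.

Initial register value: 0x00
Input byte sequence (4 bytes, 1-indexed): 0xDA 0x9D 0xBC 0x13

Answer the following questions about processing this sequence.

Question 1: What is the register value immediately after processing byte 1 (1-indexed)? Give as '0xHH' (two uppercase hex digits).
After byte 1 (0xDA): reg=0x08

Answer: 0x08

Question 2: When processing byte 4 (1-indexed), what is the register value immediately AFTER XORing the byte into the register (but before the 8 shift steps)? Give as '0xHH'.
Answer: 0x8E

Derivation:
Register before byte 4: 0x9D
Byte 4: 0x13
0x9D XOR 0x13 = 0x8E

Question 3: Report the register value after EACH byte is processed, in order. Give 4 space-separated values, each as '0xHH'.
0x08 0xE2 0x9D 0xA3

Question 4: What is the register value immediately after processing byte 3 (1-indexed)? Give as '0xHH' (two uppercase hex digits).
After byte 1 (0xDA): reg=0x08
After byte 2 (0x9D): reg=0xE2
After byte 3 (0xBC): reg=0x9D

Answer: 0x9D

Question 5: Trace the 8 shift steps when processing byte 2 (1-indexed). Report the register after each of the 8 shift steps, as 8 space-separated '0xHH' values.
Answer: 0x2D 0x5A 0xB4 0x6F 0xDE 0xBB 0x71 0xE2

Derivation:
After byte 1 (0xDA): reg=0x08
Register before byte 2: 0x08
After XOR with byte 0x9D: 0x95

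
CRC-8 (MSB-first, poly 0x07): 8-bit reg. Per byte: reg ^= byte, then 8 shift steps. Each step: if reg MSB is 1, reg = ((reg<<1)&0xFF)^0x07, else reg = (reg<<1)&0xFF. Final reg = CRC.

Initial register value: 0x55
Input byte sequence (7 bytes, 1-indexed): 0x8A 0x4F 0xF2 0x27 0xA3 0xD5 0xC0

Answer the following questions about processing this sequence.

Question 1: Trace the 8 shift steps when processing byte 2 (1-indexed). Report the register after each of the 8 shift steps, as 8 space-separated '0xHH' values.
After byte 1 (0x8A): reg=0x13
Register before byte 2: 0x13
After XOR with byte 0x4F: 0x5C

Answer: 0xB8 0x77 0xEE 0xDB 0xB1 0x65 0xCA 0x93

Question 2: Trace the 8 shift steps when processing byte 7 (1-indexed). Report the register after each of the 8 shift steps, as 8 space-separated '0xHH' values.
After byte 1 (0x8A): reg=0x13
After byte 2 (0x4F): reg=0x93
After byte 3 (0xF2): reg=0x20
After byte 4 (0x27): reg=0x15
After byte 5 (0xA3): reg=0x0B
After byte 6 (0xD5): reg=0x14
Register before byte 7: 0x14
After XOR with byte 0xC0: 0xD4

Answer: 0xAF 0x59 0xB2 0x63 0xC6 0x8B 0x11 0x22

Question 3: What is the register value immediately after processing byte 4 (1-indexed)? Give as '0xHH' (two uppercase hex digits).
After byte 1 (0x8A): reg=0x13
After byte 2 (0x4F): reg=0x93
After byte 3 (0xF2): reg=0x20
After byte 4 (0x27): reg=0x15

Answer: 0x15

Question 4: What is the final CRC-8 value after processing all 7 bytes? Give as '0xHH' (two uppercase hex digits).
Answer: 0x22

Derivation:
After byte 1 (0x8A): reg=0x13
After byte 2 (0x4F): reg=0x93
After byte 3 (0xF2): reg=0x20
After byte 4 (0x27): reg=0x15
After byte 5 (0xA3): reg=0x0B
After byte 6 (0xD5): reg=0x14
After byte 7 (0xC0): reg=0x22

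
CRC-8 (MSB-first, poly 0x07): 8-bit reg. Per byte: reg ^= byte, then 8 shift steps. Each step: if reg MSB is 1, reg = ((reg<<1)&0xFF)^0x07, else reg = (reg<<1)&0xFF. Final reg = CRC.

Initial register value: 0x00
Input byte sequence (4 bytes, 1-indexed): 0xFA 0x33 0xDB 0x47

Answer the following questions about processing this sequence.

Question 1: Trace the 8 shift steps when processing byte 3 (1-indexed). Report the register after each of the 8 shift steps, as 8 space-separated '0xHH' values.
Answer: 0xAF 0x59 0xB2 0x63 0xC6 0x8B 0x11 0x22

Derivation:
After byte 1 (0xFA): reg=0xE8
After byte 2 (0x33): reg=0x0F
Register before byte 3: 0x0F
After XOR with byte 0xDB: 0xD4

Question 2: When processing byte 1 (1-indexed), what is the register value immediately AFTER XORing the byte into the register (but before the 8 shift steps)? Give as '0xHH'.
Register before byte 1: 0x00
Byte 1: 0xFA
0x00 XOR 0xFA = 0xFA

Answer: 0xFA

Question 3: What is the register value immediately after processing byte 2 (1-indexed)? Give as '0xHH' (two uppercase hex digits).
After byte 1 (0xFA): reg=0xE8
After byte 2 (0x33): reg=0x0F

Answer: 0x0F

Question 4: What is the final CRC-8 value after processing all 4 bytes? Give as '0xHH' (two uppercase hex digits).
Answer: 0x3C

Derivation:
After byte 1 (0xFA): reg=0xE8
After byte 2 (0x33): reg=0x0F
After byte 3 (0xDB): reg=0x22
After byte 4 (0x47): reg=0x3C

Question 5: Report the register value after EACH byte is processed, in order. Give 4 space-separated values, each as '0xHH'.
0xE8 0x0F 0x22 0x3C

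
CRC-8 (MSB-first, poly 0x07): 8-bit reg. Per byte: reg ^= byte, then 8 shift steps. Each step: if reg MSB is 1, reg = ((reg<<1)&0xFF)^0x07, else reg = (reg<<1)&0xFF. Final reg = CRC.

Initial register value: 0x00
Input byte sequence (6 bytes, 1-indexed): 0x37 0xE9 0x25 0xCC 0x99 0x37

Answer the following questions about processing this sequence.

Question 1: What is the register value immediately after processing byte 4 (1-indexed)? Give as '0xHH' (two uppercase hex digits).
After byte 1 (0x37): reg=0x85
After byte 2 (0xE9): reg=0x03
After byte 3 (0x25): reg=0xF2
After byte 4 (0xCC): reg=0xBA

Answer: 0xBA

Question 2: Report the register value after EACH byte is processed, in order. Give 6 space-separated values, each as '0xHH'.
0x85 0x03 0xF2 0xBA 0xE9 0x14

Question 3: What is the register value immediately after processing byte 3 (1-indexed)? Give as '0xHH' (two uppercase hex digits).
Answer: 0xF2

Derivation:
After byte 1 (0x37): reg=0x85
After byte 2 (0xE9): reg=0x03
After byte 3 (0x25): reg=0xF2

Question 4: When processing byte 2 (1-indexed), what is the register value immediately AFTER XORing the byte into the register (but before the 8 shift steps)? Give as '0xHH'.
Answer: 0x6C

Derivation:
Register before byte 2: 0x85
Byte 2: 0xE9
0x85 XOR 0xE9 = 0x6C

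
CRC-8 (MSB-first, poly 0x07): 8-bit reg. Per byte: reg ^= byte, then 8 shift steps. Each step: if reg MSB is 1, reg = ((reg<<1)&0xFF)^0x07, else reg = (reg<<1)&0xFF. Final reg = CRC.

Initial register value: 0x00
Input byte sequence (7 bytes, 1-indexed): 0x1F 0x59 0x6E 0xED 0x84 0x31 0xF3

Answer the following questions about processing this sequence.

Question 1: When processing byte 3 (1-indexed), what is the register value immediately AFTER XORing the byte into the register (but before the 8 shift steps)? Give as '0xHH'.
Answer: 0x72

Derivation:
Register before byte 3: 0x1C
Byte 3: 0x6E
0x1C XOR 0x6E = 0x72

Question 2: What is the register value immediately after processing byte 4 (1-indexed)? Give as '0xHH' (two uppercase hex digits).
After byte 1 (0x1F): reg=0x5D
After byte 2 (0x59): reg=0x1C
After byte 3 (0x6E): reg=0x59
After byte 4 (0xED): reg=0x05

Answer: 0x05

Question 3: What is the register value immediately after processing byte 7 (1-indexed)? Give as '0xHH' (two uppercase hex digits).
Answer: 0x5B

Derivation:
After byte 1 (0x1F): reg=0x5D
After byte 2 (0x59): reg=0x1C
After byte 3 (0x6E): reg=0x59
After byte 4 (0xED): reg=0x05
After byte 5 (0x84): reg=0x8E
After byte 6 (0x31): reg=0x34
After byte 7 (0xF3): reg=0x5B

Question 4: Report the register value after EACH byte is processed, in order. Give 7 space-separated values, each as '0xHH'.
0x5D 0x1C 0x59 0x05 0x8E 0x34 0x5B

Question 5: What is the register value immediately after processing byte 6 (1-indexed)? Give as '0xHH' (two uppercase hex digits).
After byte 1 (0x1F): reg=0x5D
After byte 2 (0x59): reg=0x1C
After byte 3 (0x6E): reg=0x59
After byte 4 (0xED): reg=0x05
After byte 5 (0x84): reg=0x8E
After byte 6 (0x31): reg=0x34

Answer: 0x34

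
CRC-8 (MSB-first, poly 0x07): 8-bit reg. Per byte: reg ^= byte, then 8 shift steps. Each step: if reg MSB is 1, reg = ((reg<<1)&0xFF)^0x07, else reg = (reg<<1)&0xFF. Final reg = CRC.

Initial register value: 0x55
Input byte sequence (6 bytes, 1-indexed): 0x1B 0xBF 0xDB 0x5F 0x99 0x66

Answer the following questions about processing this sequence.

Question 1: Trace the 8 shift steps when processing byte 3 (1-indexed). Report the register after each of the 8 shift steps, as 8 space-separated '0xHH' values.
After byte 1 (0x1B): reg=0xED
After byte 2 (0xBF): reg=0xB9
Register before byte 3: 0xB9
After XOR with byte 0xDB: 0x62

Answer: 0xC4 0x8F 0x19 0x32 0x64 0xC8 0x97 0x29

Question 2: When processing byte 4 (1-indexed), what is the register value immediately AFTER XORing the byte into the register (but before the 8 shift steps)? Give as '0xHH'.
Register before byte 4: 0x29
Byte 4: 0x5F
0x29 XOR 0x5F = 0x76

Answer: 0x76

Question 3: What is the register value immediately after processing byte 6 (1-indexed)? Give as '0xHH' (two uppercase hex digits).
After byte 1 (0x1B): reg=0xED
After byte 2 (0xBF): reg=0xB9
After byte 3 (0xDB): reg=0x29
After byte 4 (0x5F): reg=0x45
After byte 5 (0x99): reg=0x1A
After byte 6 (0x66): reg=0x73

Answer: 0x73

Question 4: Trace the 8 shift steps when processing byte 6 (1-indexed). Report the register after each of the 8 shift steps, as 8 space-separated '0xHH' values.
After byte 1 (0x1B): reg=0xED
After byte 2 (0xBF): reg=0xB9
After byte 3 (0xDB): reg=0x29
After byte 4 (0x5F): reg=0x45
After byte 5 (0x99): reg=0x1A
Register before byte 6: 0x1A
After XOR with byte 0x66: 0x7C

Answer: 0xF8 0xF7 0xE9 0xD5 0xAD 0x5D 0xBA 0x73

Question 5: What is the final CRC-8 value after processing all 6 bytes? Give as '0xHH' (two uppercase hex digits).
Answer: 0x73

Derivation:
After byte 1 (0x1B): reg=0xED
After byte 2 (0xBF): reg=0xB9
After byte 3 (0xDB): reg=0x29
After byte 4 (0x5F): reg=0x45
After byte 5 (0x99): reg=0x1A
After byte 6 (0x66): reg=0x73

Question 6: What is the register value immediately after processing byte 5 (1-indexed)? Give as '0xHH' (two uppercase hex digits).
Answer: 0x1A

Derivation:
After byte 1 (0x1B): reg=0xED
After byte 2 (0xBF): reg=0xB9
After byte 3 (0xDB): reg=0x29
After byte 4 (0x5F): reg=0x45
After byte 5 (0x99): reg=0x1A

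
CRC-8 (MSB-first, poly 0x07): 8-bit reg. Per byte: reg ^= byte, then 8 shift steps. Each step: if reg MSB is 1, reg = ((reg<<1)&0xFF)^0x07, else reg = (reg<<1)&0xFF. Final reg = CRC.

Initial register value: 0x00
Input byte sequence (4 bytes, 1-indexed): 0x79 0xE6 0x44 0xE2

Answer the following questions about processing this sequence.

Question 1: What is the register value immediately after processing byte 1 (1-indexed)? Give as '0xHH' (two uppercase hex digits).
After byte 1 (0x79): reg=0x68

Answer: 0x68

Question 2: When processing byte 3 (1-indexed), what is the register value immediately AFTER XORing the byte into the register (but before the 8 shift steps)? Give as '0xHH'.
Answer: 0xE7

Derivation:
Register before byte 3: 0xA3
Byte 3: 0x44
0xA3 XOR 0x44 = 0xE7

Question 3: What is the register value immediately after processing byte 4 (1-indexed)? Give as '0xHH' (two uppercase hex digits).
After byte 1 (0x79): reg=0x68
After byte 2 (0xE6): reg=0xA3
After byte 3 (0x44): reg=0xBB
After byte 4 (0xE2): reg=0x88

Answer: 0x88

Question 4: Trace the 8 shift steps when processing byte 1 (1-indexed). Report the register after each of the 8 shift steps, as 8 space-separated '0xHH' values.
Answer: 0xF2 0xE3 0xC1 0x85 0x0D 0x1A 0x34 0x68

Derivation:
Register before byte 1: 0x00
After XOR with byte 0x79: 0x79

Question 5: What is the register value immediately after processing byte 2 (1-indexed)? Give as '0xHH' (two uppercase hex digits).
Answer: 0xA3

Derivation:
After byte 1 (0x79): reg=0x68
After byte 2 (0xE6): reg=0xA3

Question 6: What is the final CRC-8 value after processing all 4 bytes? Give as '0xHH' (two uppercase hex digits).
After byte 1 (0x79): reg=0x68
After byte 2 (0xE6): reg=0xA3
After byte 3 (0x44): reg=0xBB
After byte 4 (0xE2): reg=0x88

Answer: 0x88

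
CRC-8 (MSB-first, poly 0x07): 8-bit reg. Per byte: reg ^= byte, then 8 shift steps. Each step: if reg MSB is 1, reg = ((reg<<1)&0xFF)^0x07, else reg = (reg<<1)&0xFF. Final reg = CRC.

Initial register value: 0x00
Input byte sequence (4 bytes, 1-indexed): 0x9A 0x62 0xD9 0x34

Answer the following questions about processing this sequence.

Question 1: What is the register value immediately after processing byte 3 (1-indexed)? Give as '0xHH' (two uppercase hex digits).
Answer: 0xF0

Derivation:
After byte 1 (0x9A): reg=0xCF
After byte 2 (0x62): reg=0x4A
After byte 3 (0xD9): reg=0xF0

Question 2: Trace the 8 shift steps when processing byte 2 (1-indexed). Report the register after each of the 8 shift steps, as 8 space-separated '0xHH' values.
After byte 1 (0x9A): reg=0xCF
Register before byte 2: 0xCF
After XOR with byte 0x62: 0xAD

Answer: 0x5D 0xBA 0x73 0xE6 0xCB 0x91 0x25 0x4A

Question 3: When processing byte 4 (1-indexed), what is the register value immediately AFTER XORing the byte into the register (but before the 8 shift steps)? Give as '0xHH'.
Answer: 0xC4

Derivation:
Register before byte 4: 0xF0
Byte 4: 0x34
0xF0 XOR 0x34 = 0xC4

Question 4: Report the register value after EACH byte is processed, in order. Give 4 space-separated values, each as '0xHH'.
0xCF 0x4A 0xF0 0x52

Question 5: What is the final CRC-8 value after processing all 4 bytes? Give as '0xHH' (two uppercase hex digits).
Answer: 0x52

Derivation:
After byte 1 (0x9A): reg=0xCF
After byte 2 (0x62): reg=0x4A
After byte 3 (0xD9): reg=0xF0
After byte 4 (0x34): reg=0x52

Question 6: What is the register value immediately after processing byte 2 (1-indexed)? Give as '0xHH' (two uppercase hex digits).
Answer: 0x4A

Derivation:
After byte 1 (0x9A): reg=0xCF
After byte 2 (0x62): reg=0x4A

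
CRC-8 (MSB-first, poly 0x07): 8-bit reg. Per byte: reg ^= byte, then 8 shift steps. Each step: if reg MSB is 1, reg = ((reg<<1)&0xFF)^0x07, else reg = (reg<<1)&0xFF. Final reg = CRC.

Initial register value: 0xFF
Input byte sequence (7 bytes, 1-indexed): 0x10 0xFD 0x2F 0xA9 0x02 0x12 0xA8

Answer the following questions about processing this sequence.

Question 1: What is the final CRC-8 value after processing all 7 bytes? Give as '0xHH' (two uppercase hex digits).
Answer: 0x9D

Derivation:
After byte 1 (0x10): reg=0x83
After byte 2 (0xFD): reg=0x7D
After byte 3 (0x2F): reg=0xB9
After byte 4 (0xA9): reg=0x70
After byte 5 (0x02): reg=0x59
After byte 6 (0x12): reg=0xF6
After byte 7 (0xA8): reg=0x9D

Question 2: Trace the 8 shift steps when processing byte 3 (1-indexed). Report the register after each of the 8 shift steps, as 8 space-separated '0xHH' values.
After byte 1 (0x10): reg=0x83
After byte 2 (0xFD): reg=0x7D
Register before byte 3: 0x7D
After XOR with byte 0x2F: 0x52

Answer: 0xA4 0x4F 0x9E 0x3B 0x76 0xEC 0xDF 0xB9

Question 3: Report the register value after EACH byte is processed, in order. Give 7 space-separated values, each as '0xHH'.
0x83 0x7D 0xB9 0x70 0x59 0xF6 0x9D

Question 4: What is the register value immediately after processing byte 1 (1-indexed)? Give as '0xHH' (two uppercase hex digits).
After byte 1 (0x10): reg=0x83

Answer: 0x83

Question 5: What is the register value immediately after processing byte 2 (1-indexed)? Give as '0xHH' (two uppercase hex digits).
After byte 1 (0x10): reg=0x83
After byte 2 (0xFD): reg=0x7D

Answer: 0x7D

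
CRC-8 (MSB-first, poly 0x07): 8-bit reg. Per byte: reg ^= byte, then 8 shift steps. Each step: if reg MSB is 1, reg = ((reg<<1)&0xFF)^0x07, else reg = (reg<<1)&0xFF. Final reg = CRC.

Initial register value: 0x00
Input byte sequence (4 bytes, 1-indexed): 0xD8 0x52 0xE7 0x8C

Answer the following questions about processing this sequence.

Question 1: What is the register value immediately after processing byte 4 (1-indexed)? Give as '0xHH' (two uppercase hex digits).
Answer: 0x0A

Derivation:
After byte 1 (0xD8): reg=0x06
After byte 2 (0x52): reg=0xAB
After byte 3 (0xE7): reg=0xE3
After byte 4 (0x8C): reg=0x0A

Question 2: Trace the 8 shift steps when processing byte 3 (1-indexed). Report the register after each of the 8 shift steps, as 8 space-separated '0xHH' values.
Answer: 0x98 0x37 0x6E 0xDC 0xBF 0x79 0xF2 0xE3

Derivation:
After byte 1 (0xD8): reg=0x06
After byte 2 (0x52): reg=0xAB
Register before byte 3: 0xAB
After XOR with byte 0xE7: 0x4C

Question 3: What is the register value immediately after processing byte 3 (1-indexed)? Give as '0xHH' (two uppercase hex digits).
Answer: 0xE3

Derivation:
After byte 1 (0xD8): reg=0x06
After byte 2 (0x52): reg=0xAB
After byte 3 (0xE7): reg=0xE3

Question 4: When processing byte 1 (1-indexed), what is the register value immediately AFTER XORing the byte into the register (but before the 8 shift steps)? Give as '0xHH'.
Answer: 0xD8

Derivation:
Register before byte 1: 0x00
Byte 1: 0xD8
0x00 XOR 0xD8 = 0xD8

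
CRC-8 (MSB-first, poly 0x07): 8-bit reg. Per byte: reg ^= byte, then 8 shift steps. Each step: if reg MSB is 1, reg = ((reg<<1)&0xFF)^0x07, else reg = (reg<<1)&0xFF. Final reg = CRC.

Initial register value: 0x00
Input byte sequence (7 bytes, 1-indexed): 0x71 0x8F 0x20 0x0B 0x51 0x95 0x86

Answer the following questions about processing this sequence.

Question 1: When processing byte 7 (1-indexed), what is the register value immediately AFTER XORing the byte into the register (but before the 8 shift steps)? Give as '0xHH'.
Answer: 0x02

Derivation:
Register before byte 7: 0x84
Byte 7: 0x86
0x84 XOR 0x86 = 0x02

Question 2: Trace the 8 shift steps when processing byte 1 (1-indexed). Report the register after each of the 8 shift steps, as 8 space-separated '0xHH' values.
Register before byte 1: 0x00
After XOR with byte 0x71: 0x71

Answer: 0xE2 0xC3 0x81 0x05 0x0A 0x14 0x28 0x50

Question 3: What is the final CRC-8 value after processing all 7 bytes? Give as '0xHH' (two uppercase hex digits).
Answer: 0x0E

Derivation:
After byte 1 (0x71): reg=0x50
After byte 2 (0x8F): reg=0x13
After byte 3 (0x20): reg=0x99
After byte 4 (0x0B): reg=0xF7
After byte 5 (0x51): reg=0x7B
After byte 6 (0x95): reg=0x84
After byte 7 (0x86): reg=0x0E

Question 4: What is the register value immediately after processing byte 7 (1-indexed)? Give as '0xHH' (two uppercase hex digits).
After byte 1 (0x71): reg=0x50
After byte 2 (0x8F): reg=0x13
After byte 3 (0x20): reg=0x99
After byte 4 (0x0B): reg=0xF7
After byte 5 (0x51): reg=0x7B
After byte 6 (0x95): reg=0x84
After byte 7 (0x86): reg=0x0E

Answer: 0x0E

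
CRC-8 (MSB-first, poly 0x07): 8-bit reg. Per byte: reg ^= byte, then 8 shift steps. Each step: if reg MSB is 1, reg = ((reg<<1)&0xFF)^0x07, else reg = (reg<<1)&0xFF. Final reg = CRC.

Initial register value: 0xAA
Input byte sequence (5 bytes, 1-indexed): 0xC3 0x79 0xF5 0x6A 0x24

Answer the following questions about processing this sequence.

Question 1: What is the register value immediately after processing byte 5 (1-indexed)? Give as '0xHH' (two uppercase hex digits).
Answer: 0x64

Derivation:
After byte 1 (0xC3): reg=0x18
After byte 2 (0x79): reg=0x20
After byte 3 (0xF5): reg=0x25
After byte 4 (0x6A): reg=0xEA
After byte 5 (0x24): reg=0x64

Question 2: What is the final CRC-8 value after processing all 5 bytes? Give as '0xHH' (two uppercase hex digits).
Answer: 0x64

Derivation:
After byte 1 (0xC3): reg=0x18
After byte 2 (0x79): reg=0x20
After byte 3 (0xF5): reg=0x25
After byte 4 (0x6A): reg=0xEA
After byte 5 (0x24): reg=0x64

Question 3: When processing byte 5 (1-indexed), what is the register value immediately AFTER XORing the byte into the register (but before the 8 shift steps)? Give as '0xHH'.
Register before byte 5: 0xEA
Byte 5: 0x24
0xEA XOR 0x24 = 0xCE

Answer: 0xCE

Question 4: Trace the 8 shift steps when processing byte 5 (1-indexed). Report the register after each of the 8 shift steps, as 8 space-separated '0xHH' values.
Answer: 0x9B 0x31 0x62 0xC4 0x8F 0x19 0x32 0x64

Derivation:
After byte 1 (0xC3): reg=0x18
After byte 2 (0x79): reg=0x20
After byte 3 (0xF5): reg=0x25
After byte 4 (0x6A): reg=0xEA
Register before byte 5: 0xEA
After XOR with byte 0x24: 0xCE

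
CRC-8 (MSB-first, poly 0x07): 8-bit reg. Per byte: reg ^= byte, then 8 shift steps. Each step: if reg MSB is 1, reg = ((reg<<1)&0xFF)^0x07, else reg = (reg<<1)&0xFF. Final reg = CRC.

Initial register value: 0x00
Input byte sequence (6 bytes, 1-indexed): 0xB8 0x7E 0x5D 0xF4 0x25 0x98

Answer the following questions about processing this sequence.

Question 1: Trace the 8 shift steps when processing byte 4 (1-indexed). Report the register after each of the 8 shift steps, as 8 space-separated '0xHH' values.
Answer: 0x59 0xB2 0x63 0xC6 0x8B 0x11 0x22 0x44

Derivation:
After byte 1 (0xB8): reg=0x21
After byte 2 (0x7E): reg=0x9A
After byte 3 (0x5D): reg=0x5B
Register before byte 4: 0x5B
After XOR with byte 0xF4: 0xAF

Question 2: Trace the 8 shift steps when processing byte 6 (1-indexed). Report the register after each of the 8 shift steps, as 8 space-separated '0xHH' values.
After byte 1 (0xB8): reg=0x21
After byte 2 (0x7E): reg=0x9A
After byte 3 (0x5D): reg=0x5B
After byte 4 (0xF4): reg=0x44
After byte 5 (0x25): reg=0x20
Register before byte 6: 0x20
After XOR with byte 0x98: 0xB8

Answer: 0x77 0xEE 0xDB 0xB1 0x65 0xCA 0x93 0x21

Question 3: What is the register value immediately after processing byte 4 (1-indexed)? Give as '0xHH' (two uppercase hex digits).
Answer: 0x44

Derivation:
After byte 1 (0xB8): reg=0x21
After byte 2 (0x7E): reg=0x9A
After byte 3 (0x5D): reg=0x5B
After byte 4 (0xF4): reg=0x44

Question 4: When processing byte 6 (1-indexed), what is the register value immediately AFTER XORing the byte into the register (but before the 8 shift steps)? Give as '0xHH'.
Register before byte 6: 0x20
Byte 6: 0x98
0x20 XOR 0x98 = 0xB8

Answer: 0xB8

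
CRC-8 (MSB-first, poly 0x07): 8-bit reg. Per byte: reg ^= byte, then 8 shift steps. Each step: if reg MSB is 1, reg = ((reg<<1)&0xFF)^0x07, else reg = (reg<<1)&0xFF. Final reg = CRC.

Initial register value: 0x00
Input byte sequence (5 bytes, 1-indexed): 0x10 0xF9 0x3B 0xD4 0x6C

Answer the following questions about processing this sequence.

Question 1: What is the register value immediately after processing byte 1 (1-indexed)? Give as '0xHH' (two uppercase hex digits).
After byte 1 (0x10): reg=0x70

Answer: 0x70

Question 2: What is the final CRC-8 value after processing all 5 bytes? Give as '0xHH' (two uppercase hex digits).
Answer: 0x77

Derivation:
After byte 1 (0x10): reg=0x70
After byte 2 (0xF9): reg=0xB6
After byte 3 (0x3B): reg=0xAA
After byte 4 (0xD4): reg=0x7D
After byte 5 (0x6C): reg=0x77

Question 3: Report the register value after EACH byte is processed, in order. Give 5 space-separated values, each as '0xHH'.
0x70 0xB6 0xAA 0x7D 0x77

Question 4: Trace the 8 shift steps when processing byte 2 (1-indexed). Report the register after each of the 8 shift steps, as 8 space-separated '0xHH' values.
Answer: 0x15 0x2A 0x54 0xA8 0x57 0xAE 0x5B 0xB6

Derivation:
After byte 1 (0x10): reg=0x70
Register before byte 2: 0x70
After XOR with byte 0xF9: 0x89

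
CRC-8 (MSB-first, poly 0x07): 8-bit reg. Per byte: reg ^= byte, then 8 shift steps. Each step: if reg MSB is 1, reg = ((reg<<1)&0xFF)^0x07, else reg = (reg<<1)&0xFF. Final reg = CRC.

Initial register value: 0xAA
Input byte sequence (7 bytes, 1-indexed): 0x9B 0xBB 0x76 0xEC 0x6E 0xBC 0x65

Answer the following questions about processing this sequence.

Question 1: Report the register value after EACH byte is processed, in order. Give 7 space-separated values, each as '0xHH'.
0x97 0xC4 0x17 0xEF 0x8E 0x9E 0xEF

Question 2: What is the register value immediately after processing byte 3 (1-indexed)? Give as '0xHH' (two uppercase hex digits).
After byte 1 (0x9B): reg=0x97
After byte 2 (0xBB): reg=0xC4
After byte 3 (0x76): reg=0x17

Answer: 0x17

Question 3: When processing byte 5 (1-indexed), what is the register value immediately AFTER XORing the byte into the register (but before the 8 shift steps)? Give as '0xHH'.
Answer: 0x81

Derivation:
Register before byte 5: 0xEF
Byte 5: 0x6E
0xEF XOR 0x6E = 0x81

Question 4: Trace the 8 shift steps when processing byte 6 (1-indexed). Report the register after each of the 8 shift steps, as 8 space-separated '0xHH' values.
After byte 1 (0x9B): reg=0x97
After byte 2 (0xBB): reg=0xC4
After byte 3 (0x76): reg=0x17
After byte 4 (0xEC): reg=0xEF
After byte 5 (0x6E): reg=0x8E
Register before byte 6: 0x8E
After XOR with byte 0xBC: 0x32

Answer: 0x64 0xC8 0x97 0x29 0x52 0xA4 0x4F 0x9E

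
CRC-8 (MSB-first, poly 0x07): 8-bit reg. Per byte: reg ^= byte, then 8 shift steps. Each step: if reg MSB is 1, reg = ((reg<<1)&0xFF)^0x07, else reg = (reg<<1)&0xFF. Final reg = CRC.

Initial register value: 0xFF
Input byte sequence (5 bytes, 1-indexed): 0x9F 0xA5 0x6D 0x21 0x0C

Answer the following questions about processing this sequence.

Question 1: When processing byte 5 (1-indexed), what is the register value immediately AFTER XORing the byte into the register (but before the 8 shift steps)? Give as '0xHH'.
Answer: 0x2A

Derivation:
Register before byte 5: 0x26
Byte 5: 0x0C
0x26 XOR 0x0C = 0x2A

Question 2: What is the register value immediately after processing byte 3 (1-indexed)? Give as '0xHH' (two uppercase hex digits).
Answer: 0x98

Derivation:
After byte 1 (0x9F): reg=0x27
After byte 2 (0xA5): reg=0x87
After byte 3 (0x6D): reg=0x98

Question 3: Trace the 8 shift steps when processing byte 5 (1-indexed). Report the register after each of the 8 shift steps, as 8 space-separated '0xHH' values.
After byte 1 (0x9F): reg=0x27
After byte 2 (0xA5): reg=0x87
After byte 3 (0x6D): reg=0x98
After byte 4 (0x21): reg=0x26
Register before byte 5: 0x26
After XOR with byte 0x0C: 0x2A

Answer: 0x54 0xA8 0x57 0xAE 0x5B 0xB6 0x6B 0xD6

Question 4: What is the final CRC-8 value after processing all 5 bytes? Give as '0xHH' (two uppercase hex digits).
Answer: 0xD6

Derivation:
After byte 1 (0x9F): reg=0x27
After byte 2 (0xA5): reg=0x87
After byte 3 (0x6D): reg=0x98
After byte 4 (0x21): reg=0x26
After byte 5 (0x0C): reg=0xD6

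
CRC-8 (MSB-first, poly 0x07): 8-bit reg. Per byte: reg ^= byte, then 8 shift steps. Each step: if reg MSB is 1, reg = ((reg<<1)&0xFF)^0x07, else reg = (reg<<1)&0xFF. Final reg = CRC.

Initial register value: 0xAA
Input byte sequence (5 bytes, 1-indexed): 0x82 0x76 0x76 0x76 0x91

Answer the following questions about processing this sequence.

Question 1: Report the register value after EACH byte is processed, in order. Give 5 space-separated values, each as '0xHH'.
0xD8 0x43 0x8B 0xFD 0x03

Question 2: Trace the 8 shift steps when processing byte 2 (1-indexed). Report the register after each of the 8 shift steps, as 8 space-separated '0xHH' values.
Answer: 0x5B 0xB6 0x6B 0xD6 0xAB 0x51 0xA2 0x43

Derivation:
After byte 1 (0x82): reg=0xD8
Register before byte 2: 0xD8
After XOR with byte 0x76: 0xAE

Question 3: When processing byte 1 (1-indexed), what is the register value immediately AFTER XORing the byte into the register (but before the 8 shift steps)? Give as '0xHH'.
Register before byte 1: 0xAA
Byte 1: 0x82
0xAA XOR 0x82 = 0x28

Answer: 0x28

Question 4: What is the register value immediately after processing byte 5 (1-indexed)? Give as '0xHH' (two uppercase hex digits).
Answer: 0x03

Derivation:
After byte 1 (0x82): reg=0xD8
After byte 2 (0x76): reg=0x43
After byte 3 (0x76): reg=0x8B
After byte 4 (0x76): reg=0xFD
After byte 5 (0x91): reg=0x03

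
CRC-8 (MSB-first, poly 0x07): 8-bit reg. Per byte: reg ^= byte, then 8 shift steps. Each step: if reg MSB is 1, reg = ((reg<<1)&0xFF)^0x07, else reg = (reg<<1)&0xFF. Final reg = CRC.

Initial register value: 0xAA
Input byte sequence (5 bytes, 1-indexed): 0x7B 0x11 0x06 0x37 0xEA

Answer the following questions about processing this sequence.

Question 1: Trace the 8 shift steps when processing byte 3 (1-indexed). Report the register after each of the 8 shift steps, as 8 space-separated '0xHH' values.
After byte 1 (0x7B): reg=0x39
After byte 2 (0x11): reg=0xD8
Register before byte 3: 0xD8
After XOR with byte 0x06: 0xDE

Answer: 0xBB 0x71 0xE2 0xC3 0x81 0x05 0x0A 0x14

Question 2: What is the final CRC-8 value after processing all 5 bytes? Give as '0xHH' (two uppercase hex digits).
After byte 1 (0x7B): reg=0x39
After byte 2 (0x11): reg=0xD8
After byte 3 (0x06): reg=0x14
After byte 4 (0x37): reg=0xE9
After byte 5 (0xEA): reg=0x09

Answer: 0x09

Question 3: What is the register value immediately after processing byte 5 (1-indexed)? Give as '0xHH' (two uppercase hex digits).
After byte 1 (0x7B): reg=0x39
After byte 2 (0x11): reg=0xD8
After byte 3 (0x06): reg=0x14
After byte 4 (0x37): reg=0xE9
After byte 5 (0xEA): reg=0x09

Answer: 0x09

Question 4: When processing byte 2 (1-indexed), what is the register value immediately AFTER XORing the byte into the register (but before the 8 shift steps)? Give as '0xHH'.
Answer: 0x28

Derivation:
Register before byte 2: 0x39
Byte 2: 0x11
0x39 XOR 0x11 = 0x28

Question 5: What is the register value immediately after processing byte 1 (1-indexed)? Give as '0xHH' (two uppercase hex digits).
After byte 1 (0x7B): reg=0x39

Answer: 0x39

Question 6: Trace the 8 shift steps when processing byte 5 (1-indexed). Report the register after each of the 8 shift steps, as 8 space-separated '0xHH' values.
After byte 1 (0x7B): reg=0x39
After byte 2 (0x11): reg=0xD8
After byte 3 (0x06): reg=0x14
After byte 4 (0x37): reg=0xE9
Register before byte 5: 0xE9
After XOR with byte 0xEA: 0x03

Answer: 0x06 0x0C 0x18 0x30 0x60 0xC0 0x87 0x09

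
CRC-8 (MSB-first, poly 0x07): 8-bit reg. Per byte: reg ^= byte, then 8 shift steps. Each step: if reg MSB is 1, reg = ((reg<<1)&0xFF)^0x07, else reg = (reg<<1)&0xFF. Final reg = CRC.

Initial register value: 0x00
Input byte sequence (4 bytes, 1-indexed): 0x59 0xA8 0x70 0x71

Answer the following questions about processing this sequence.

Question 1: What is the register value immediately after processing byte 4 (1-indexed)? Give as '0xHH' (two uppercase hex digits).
After byte 1 (0x59): reg=0x88
After byte 2 (0xA8): reg=0xE0
After byte 3 (0x70): reg=0xF9
After byte 4 (0x71): reg=0xB1

Answer: 0xB1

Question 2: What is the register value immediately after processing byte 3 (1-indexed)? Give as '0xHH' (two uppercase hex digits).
After byte 1 (0x59): reg=0x88
After byte 2 (0xA8): reg=0xE0
After byte 3 (0x70): reg=0xF9

Answer: 0xF9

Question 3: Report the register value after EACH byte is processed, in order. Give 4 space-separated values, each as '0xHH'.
0x88 0xE0 0xF9 0xB1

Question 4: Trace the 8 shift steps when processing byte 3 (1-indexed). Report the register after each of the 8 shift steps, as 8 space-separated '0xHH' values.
Answer: 0x27 0x4E 0x9C 0x3F 0x7E 0xFC 0xFF 0xF9

Derivation:
After byte 1 (0x59): reg=0x88
After byte 2 (0xA8): reg=0xE0
Register before byte 3: 0xE0
After XOR with byte 0x70: 0x90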